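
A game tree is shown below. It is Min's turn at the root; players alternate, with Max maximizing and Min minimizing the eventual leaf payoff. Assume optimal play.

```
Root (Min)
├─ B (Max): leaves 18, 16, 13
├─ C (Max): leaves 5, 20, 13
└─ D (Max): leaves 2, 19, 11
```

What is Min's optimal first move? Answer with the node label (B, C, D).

B (Max): max(18, 16, 13) = 18
C (Max): max(5, 20, 13) = 20
D (Max): max(2, 19, 11) = 19
Root (Min): min(18, 20, 19) = 18
Min picks the child with the lowest value: B (value 18).

B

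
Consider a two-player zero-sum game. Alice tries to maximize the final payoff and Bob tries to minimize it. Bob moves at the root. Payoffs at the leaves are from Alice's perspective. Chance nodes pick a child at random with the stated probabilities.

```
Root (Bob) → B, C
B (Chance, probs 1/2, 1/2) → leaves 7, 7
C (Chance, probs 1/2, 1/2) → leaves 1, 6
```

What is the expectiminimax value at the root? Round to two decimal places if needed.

B (Chance): 1/2·7 + 1/2·7 = 7
C (Chance): 1/2·1 + 1/2·6 = 3.5
Root (Bob): min(7, 3.5) = 3.5

3.5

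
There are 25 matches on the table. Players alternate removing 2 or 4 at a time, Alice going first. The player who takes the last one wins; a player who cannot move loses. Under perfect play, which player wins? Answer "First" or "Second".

Compute winning (W) and losing (L) positions by backward induction:
i:   0  1  2  3  4  5  6  7  8  9 10 11 12 13 14 15 16 17 18 19 20 21 22 23 24 25
     L  L  W  W  W  W  L  L  W  W  W  W  L  L  W  W  W  W  L  L  W  W  W  W  L  L
Position 25 is L, so the second player wins.

Second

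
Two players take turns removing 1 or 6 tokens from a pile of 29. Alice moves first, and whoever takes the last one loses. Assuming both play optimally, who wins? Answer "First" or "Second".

Second

i:   0  1  2  3  4  5  6  7  8  9 10 11 12 13 14 15 16 17 18 19 20 21 22 23 24 25 26 27 28 29
     W  L  W  L  W  L  W  W  L  W  L  W  L  W  W  L  W  L  W  L  W  W  L  W  L  W  L  W  W  L
Position 29 is L, so the second player wins.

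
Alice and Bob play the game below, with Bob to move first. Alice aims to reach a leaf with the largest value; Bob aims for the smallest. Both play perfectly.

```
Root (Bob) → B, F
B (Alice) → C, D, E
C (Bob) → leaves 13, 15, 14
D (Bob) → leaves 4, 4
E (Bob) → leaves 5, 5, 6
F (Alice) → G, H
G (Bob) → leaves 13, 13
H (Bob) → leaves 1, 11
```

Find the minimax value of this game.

13

C (Bob): min(13, 15, 14) = 13
D (Bob): min(4, 4) = 4
E (Bob): min(5, 5, 6) = 5
B (Alice): max(13, 4, 5) = 13
G (Bob): min(13, 13) = 13
H (Bob): min(1, 11) = 1
F (Alice): max(13, 1) = 13
Root (Bob): min(13, 13) = 13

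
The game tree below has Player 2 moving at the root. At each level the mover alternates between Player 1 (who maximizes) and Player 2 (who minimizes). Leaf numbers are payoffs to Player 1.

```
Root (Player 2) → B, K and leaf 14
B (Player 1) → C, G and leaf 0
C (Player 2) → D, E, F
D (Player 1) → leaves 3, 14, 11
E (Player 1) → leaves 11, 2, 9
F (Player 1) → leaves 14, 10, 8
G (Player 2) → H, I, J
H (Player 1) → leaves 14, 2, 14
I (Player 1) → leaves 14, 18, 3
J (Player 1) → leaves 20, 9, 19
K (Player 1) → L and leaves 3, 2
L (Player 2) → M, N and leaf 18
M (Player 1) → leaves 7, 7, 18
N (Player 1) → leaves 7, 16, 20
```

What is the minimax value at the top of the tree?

D (Player 1): max(3, 14, 11) = 14
E (Player 1): max(11, 2, 9) = 11
F (Player 1): max(14, 10, 8) = 14
C (Player 2): min(14, 11, 14) = 11
H (Player 1): max(14, 2, 14) = 14
I (Player 1): max(14, 18, 3) = 18
J (Player 1): max(20, 9, 19) = 20
G (Player 2): min(14, 18, 20) = 14
B (Player 1): max(11, 14, 0) = 14
M (Player 1): max(7, 7, 18) = 18
N (Player 1): max(7, 16, 20) = 20
L (Player 2): min(18, 20, 18) = 18
K (Player 1): max(18, 3, 2) = 18
Root (Player 2): min(14, 18, 14) = 14

14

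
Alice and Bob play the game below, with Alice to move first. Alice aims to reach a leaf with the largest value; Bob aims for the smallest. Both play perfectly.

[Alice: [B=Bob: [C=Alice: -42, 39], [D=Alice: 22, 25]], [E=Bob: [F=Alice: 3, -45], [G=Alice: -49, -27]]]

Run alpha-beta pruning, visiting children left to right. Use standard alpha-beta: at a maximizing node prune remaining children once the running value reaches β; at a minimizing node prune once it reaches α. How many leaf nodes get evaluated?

6

C [α=-∞,β=+∞]: v=39
D [α=-∞,β=39]: v=25
B [α=-∞,β=+∞]: v=25
F [α=25,β=+∞]: v=3
E [α=25,β=+∞]: v=3 after child 1 ≤ α → α-cutoff, skip 1
Root [α=-∞,β=+∞]: v=25
Leaves evaluated: 6 of 8.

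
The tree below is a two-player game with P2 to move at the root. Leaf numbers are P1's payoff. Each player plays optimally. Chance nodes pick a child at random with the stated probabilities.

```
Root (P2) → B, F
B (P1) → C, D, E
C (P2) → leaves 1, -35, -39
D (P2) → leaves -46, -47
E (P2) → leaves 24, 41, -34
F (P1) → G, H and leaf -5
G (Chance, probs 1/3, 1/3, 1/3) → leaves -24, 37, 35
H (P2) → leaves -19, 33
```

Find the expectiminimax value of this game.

-34

C (P2): min(1, -35, -39) = -39
D (P2): min(-46, -47) = -47
E (P2): min(24, 41, -34) = -34
B (P1): max(-39, -47, -34) = -34
G (Chance): 1/3·-24 + 1/3·37 + 1/3·35 = 16
H (P2): min(-19, 33) = -19
F (P1): max(16, -19, -5) = 16
Root (P2): min(-34, 16) = -34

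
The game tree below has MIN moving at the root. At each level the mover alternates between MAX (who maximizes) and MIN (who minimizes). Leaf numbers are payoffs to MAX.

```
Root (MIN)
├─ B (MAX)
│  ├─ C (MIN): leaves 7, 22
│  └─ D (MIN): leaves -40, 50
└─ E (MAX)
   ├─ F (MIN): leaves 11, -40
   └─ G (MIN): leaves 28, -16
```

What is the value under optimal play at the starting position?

C (MIN): min(7, 22) = 7
D (MIN): min(-40, 50) = -40
B (MAX): max(7, -40) = 7
F (MIN): min(11, -40) = -40
G (MIN): min(28, -16) = -16
E (MAX): max(-40, -16) = -16
Root (MIN): min(7, -16) = -16

-16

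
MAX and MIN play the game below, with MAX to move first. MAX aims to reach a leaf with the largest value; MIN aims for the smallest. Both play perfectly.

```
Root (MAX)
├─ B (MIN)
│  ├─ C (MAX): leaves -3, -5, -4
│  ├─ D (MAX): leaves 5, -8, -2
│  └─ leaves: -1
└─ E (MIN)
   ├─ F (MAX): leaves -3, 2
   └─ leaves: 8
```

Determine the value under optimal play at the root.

C (MAX): max(-3, -5, -4) = -3
D (MAX): max(5, -8, -2) = 5
B (MIN): min(-3, 5, -1) = -3
F (MAX): max(-3, 2) = 2
E (MIN): min(2, 8) = 2
Root (MAX): max(-3, 2) = 2

2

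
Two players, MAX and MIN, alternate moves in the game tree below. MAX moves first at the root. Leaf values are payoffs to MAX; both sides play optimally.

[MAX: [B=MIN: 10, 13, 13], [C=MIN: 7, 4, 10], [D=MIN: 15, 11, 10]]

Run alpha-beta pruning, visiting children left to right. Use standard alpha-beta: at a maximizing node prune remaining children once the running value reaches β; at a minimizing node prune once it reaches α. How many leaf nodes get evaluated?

B [α=-∞,β=+∞]: v=10
C [α=10,β=+∞]: v=7 after child 1 ≤ α → α-cutoff, skip 2
D [α=10,β=+∞]: v=10
Root [α=-∞,β=+∞]: v=10
Leaves evaluated: 7 of 9.

7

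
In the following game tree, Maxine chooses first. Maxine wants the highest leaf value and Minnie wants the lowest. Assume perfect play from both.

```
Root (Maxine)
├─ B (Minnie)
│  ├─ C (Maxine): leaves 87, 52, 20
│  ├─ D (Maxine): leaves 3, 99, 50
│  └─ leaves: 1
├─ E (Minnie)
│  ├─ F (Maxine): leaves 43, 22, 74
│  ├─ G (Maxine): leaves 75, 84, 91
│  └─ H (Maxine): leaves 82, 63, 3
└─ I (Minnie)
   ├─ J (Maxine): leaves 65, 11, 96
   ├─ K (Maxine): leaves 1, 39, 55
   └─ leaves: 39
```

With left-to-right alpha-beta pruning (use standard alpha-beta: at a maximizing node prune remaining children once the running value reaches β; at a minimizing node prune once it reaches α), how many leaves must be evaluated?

C [α=-∞,β=+∞]: v=87
D [α=-∞,β=87]: v=99 after child 2 ≥ β → β-cutoff, skip 1
B [α=-∞,β=+∞]: v=1
F [α=1,β=+∞]: v=74
G [α=1,β=74]: v=75 after child 1 ≥ β → β-cutoff, skip 2
H [α=1,β=74]: v=82 after child 1 ≥ β → β-cutoff, skip 2
E [α=1,β=+∞]: v=74
J [α=74,β=+∞]: v=96
K [α=74,β=96]: v=55
I [α=74,β=+∞]: v=55 after child 2 ≤ α → α-cutoff, skip 1
Root [α=-∞,β=+∞]: v=74
Leaves evaluated: 17 of 23.

17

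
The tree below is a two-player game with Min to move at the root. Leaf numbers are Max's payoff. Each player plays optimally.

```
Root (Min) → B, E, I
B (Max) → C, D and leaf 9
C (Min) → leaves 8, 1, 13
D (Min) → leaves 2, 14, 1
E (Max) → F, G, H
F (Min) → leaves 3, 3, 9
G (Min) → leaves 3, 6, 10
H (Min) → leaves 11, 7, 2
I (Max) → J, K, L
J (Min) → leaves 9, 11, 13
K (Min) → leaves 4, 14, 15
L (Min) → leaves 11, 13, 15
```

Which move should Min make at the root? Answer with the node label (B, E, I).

C (Min): min(8, 1, 13) = 1
D (Min): min(2, 14, 1) = 1
B (Max): max(1, 1, 9) = 9
F (Min): min(3, 3, 9) = 3
G (Min): min(3, 6, 10) = 3
H (Min): min(11, 7, 2) = 2
E (Max): max(3, 3, 2) = 3
J (Min): min(9, 11, 13) = 9
K (Min): min(4, 14, 15) = 4
L (Min): min(11, 13, 15) = 11
I (Max): max(9, 4, 11) = 11
Root (Min): min(9, 3, 11) = 3
Min picks the child with the lowest value: E (value 3).

E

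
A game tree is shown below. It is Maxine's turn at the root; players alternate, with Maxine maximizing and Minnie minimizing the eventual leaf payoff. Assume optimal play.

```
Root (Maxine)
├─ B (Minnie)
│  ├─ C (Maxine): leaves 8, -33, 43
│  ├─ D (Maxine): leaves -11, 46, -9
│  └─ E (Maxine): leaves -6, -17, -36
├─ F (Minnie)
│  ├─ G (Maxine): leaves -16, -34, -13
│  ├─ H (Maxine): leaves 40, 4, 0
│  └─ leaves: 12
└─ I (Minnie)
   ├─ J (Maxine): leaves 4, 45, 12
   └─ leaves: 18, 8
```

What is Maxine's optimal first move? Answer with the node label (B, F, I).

C (Maxine): max(8, -33, 43) = 43
D (Maxine): max(-11, 46, -9) = 46
E (Maxine): max(-6, -17, -36) = -6
B (Minnie): min(43, 46, -6) = -6
G (Maxine): max(-16, -34, -13) = -13
H (Maxine): max(40, 4, 0) = 40
F (Minnie): min(-13, 40, 12) = -13
J (Maxine): max(4, 45, 12) = 45
I (Minnie): min(45, 18, 8) = 8
Root (Maxine): max(-6, -13, 8) = 8
Maxine picks the child with the highest value: I (value 8).

I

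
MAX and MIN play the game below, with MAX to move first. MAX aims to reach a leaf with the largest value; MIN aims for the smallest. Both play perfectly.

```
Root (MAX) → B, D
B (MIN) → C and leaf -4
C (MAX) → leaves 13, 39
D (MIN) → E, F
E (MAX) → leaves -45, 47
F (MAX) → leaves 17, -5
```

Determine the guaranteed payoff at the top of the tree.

C (MAX): max(13, 39) = 39
B (MIN): min(39, -4) = -4
E (MAX): max(-45, 47) = 47
F (MAX): max(17, -5) = 17
D (MIN): min(47, 17) = 17
Root (MAX): max(-4, 17) = 17

17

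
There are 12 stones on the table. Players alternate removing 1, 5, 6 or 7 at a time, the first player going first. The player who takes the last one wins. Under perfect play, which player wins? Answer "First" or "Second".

Second

W/L table (W = player to move can force a win):
i:   0  1  2  3  4  5  6  7  8  9 10 11 12
     L  W  L  W  L  W  W  W  W  W  W  W  L
Position 12 is L, so the second player wins.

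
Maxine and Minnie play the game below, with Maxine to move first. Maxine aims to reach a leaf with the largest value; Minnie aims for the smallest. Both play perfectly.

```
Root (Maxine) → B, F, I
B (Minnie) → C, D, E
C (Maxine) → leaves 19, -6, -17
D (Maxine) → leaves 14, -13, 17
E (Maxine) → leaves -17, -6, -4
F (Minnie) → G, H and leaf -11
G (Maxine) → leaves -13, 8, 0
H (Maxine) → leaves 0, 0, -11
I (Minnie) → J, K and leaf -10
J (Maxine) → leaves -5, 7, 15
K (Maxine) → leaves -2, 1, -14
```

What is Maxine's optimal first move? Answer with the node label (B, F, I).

C (Maxine): max(19, -6, -17) = 19
D (Maxine): max(14, -13, 17) = 17
E (Maxine): max(-17, -6, -4) = -4
B (Minnie): min(19, 17, -4) = -4
G (Maxine): max(-13, 8, 0) = 8
H (Maxine): max(0, 0, -11) = 0
F (Minnie): min(8, 0, -11) = -11
J (Maxine): max(-5, 7, 15) = 15
K (Maxine): max(-2, 1, -14) = 1
I (Minnie): min(15, 1, -10) = -10
Root (Maxine): max(-4, -11, -10) = -4
Maxine picks the child with the highest value: B (value -4).

B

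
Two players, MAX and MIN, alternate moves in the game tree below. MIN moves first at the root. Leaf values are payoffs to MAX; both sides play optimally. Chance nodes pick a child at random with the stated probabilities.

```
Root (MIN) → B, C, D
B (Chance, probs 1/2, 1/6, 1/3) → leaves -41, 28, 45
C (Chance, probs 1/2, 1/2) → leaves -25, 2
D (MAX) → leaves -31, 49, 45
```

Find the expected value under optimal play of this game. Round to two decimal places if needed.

-11.5

B (Chance): 1/2·-41 + 1/6·28 + 1/3·45 = -0.83
C (Chance): 1/2·-25 + 1/2·2 = -11.5
D (MAX): max(-31, 49, 45) = 49
Root (MIN): min(-0.83, -11.5, 49) = -11.5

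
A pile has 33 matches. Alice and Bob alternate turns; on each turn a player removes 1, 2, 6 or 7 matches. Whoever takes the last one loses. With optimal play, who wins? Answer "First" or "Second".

Compute winning (W) and losing (L) positions by backward induction:
i:   0  1  2  3  4  5  6  7  8  9 10 11 12 13 14 15 16 17 18 19 20 21 22 23 24 25 26 27 28 29 30 31 32 33
     W  L  W  W  L  W  W  W  W  L  W  W  L  W  W  W  W  L  W  W  L  W  W  W  W  L  W  W  L  W  W  W  W  L
Position 33 is L, so the second player wins.

Second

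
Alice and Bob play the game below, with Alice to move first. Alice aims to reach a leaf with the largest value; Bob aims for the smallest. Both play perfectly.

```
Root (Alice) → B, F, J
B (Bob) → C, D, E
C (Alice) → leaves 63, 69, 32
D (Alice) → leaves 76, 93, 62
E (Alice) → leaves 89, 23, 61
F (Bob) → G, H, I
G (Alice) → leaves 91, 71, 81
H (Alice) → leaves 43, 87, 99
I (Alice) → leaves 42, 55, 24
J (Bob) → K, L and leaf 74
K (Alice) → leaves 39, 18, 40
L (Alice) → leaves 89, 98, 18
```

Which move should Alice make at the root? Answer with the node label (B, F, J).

C (Alice): max(63, 69, 32) = 69
D (Alice): max(76, 93, 62) = 93
E (Alice): max(89, 23, 61) = 89
B (Bob): min(69, 93, 89) = 69
G (Alice): max(91, 71, 81) = 91
H (Alice): max(43, 87, 99) = 99
I (Alice): max(42, 55, 24) = 55
F (Bob): min(91, 99, 55) = 55
K (Alice): max(39, 18, 40) = 40
L (Alice): max(89, 98, 18) = 98
J (Bob): min(40, 98, 74) = 40
Root (Alice): max(69, 55, 40) = 69
Alice picks the child with the highest value: B (value 69).

B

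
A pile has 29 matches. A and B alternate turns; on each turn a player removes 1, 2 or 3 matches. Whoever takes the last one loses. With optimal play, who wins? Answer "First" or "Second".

Compute winning (W) and losing (L) positions by backward induction:
i:   0  1  2  3  4  5  6  7  8  9 10 11 12 13 14 15 16 17 18 19 20 21 22 23 24 25 26 27 28 29
     W  L  W  W  W  L  W  W  W  L  W  W  W  L  W  W  W  L  W  W  W  L  W  W  W  L  W  W  W  L
Position 29 is L, so the second player wins.

Second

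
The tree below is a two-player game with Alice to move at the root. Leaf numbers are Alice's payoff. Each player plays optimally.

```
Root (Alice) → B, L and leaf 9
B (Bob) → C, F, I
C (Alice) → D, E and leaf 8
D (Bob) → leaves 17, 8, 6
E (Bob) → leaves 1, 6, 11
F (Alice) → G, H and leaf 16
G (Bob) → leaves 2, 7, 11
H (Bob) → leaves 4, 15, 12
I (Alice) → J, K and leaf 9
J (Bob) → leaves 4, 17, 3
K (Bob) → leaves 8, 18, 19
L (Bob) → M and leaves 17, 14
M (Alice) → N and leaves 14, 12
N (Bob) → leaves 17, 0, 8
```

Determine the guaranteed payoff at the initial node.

D (Bob): min(17, 8, 6) = 6
E (Bob): min(1, 6, 11) = 1
C (Alice): max(6, 1, 8) = 8
G (Bob): min(2, 7, 11) = 2
H (Bob): min(4, 15, 12) = 4
F (Alice): max(2, 4, 16) = 16
J (Bob): min(4, 17, 3) = 3
K (Bob): min(8, 18, 19) = 8
I (Alice): max(3, 8, 9) = 9
B (Bob): min(8, 16, 9) = 8
N (Bob): min(17, 0, 8) = 0
M (Alice): max(0, 14, 12) = 14
L (Bob): min(14, 17, 14) = 14
Root (Alice): max(8, 14, 9) = 14

14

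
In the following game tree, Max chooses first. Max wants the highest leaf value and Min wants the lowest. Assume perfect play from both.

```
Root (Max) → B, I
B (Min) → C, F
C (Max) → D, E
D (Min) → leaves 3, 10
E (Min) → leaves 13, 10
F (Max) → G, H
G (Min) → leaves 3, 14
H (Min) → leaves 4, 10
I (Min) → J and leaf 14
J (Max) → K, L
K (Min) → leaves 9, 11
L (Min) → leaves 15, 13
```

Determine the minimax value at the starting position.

D (Min): min(3, 10) = 3
E (Min): min(13, 10) = 10
C (Max): max(3, 10) = 10
G (Min): min(3, 14) = 3
H (Min): min(4, 10) = 4
F (Max): max(3, 4) = 4
B (Min): min(10, 4) = 4
K (Min): min(9, 11) = 9
L (Min): min(15, 13) = 13
J (Max): max(9, 13) = 13
I (Min): min(13, 14) = 13
Root (Max): max(4, 13) = 13

13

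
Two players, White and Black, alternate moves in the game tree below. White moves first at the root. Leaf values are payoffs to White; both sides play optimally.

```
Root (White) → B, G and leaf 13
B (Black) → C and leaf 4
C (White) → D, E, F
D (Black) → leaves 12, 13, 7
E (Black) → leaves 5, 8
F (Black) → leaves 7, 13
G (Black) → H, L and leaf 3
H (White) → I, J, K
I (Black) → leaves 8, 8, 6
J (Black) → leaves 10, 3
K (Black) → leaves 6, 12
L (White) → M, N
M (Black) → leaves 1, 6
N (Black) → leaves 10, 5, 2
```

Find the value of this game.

D (Black): min(12, 13, 7) = 7
E (Black): min(5, 8) = 5
F (Black): min(7, 13) = 7
C (White): max(7, 5, 7) = 7
B (Black): min(7, 4) = 4
I (Black): min(8, 8, 6) = 6
J (Black): min(10, 3) = 3
K (Black): min(6, 12) = 6
H (White): max(6, 3, 6) = 6
M (Black): min(1, 6) = 1
N (Black): min(10, 5, 2) = 2
L (White): max(1, 2) = 2
G (Black): min(6, 2, 3) = 2
Root (White): max(4, 2, 13) = 13

13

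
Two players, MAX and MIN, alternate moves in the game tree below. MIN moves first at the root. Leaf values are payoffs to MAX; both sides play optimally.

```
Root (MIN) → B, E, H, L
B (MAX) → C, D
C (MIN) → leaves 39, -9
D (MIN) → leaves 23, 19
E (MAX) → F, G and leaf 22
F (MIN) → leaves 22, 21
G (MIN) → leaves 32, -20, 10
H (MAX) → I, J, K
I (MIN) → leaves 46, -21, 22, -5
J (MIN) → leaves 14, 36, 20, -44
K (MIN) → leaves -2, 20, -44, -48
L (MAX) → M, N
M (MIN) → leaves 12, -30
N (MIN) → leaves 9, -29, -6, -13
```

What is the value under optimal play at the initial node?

-29

C (MIN): min(39, -9) = -9
D (MIN): min(23, 19) = 19
B (MAX): max(-9, 19) = 19
F (MIN): min(22, 21) = 21
G (MIN): min(32, -20, 10) = -20
E (MAX): max(21, -20, 22) = 22
I (MIN): min(46, -21, 22, -5) = -21
J (MIN): min(14, 36, 20, -44) = -44
K (MIN): min(-2, 20, -44, -48) = -48
H (MAX): max(-21, -44, -48) = -21
M (MIN): min(12, -30) = -30
N (MIN): min(9, -29, -6, -13) = -29
L (MAX): max(-30, -29) = -29
Root (MIN): min(19, 22, -21, -29) = -29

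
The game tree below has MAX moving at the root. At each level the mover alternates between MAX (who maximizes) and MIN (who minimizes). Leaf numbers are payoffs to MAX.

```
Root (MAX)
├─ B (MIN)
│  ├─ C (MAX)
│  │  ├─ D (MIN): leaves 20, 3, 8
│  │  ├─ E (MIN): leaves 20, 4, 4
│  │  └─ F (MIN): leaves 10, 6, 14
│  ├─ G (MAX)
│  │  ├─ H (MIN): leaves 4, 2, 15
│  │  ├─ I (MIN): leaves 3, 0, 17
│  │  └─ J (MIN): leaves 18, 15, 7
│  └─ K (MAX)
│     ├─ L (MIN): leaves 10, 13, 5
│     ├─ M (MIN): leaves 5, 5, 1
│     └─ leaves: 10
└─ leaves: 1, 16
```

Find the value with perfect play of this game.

D (MIN): min(20, 3, 8) = 3
E (MIN): min(20, 4, 4) = 4
F (MIN): min(10, 6, 14) = 6
C (MAX): max(3, 4, 6) = 6
H (MIN): min(4, 2, 15) = 2
I (MIN): min(3, 0, 17) = 0
J (MIN): min(18, 15, 7) = 7
G (MAX): max(2, 0, 7) = 7
L (MIN): min(10, 13, 5) = 5
M (MIN): min(5, 5, 1) = 1
K (MAX): max(5, 1, 10) = 10
B (MIN): min(6, 7, 10) = 6
Root (MAX): max(6, 1, 16) = 16

16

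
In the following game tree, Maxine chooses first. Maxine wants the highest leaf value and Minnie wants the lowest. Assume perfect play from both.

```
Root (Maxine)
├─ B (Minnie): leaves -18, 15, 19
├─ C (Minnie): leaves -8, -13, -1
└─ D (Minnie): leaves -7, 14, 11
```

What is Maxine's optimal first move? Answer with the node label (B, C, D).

D

B (Minnie): min(-18, 15, 19) = -18
C (Minnie): min(-8, -13, -1) = -13
D (Minnie): min(-7, 14, 11) = -7
Root (Maxine): max(-18, -13, -7) = -7
Maxine picks the child with the highest value: D (value -7).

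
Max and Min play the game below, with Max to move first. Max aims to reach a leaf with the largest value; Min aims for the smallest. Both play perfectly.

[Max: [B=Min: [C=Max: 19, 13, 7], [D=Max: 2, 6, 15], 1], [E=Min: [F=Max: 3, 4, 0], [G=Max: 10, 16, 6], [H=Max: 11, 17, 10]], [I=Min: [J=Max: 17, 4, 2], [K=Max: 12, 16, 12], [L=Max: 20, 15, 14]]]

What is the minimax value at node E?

F: max(3, 4, 0) = 4
G: max(10, 16, 6) = 16
H: max(11, 17, 10) = 17
E: min(4, 16, 17) = 4

4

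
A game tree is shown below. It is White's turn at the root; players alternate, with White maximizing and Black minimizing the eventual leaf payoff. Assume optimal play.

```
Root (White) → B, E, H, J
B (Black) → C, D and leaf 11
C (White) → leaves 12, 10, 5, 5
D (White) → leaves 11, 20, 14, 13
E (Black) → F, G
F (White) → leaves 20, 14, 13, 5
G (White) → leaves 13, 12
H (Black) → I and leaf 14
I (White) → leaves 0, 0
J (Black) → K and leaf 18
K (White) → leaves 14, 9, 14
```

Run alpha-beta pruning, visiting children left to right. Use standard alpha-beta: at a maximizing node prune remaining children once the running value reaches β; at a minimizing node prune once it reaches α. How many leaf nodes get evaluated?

C [α=-∞,β=+∞]: v=12
D [α=-∞,β=12]: v=20 after child 2 ≥ β → β-cutoff, skip 2
B [α=-∞,β=+∞]: v=11
F [α=11,β=+∞]: v=20
G [α=11,β=20]: v=13
E [α=11,β=+∞]: v=13
I [α=13,β=+∞]: v=0
H [α=13,β=+∞]: v=0 after child 1 ≤ α → α-cutoff, skip 1
K [α=13,β=+∞]: v=14
J [α=13,β=+∞]: v=14
Root [α=-∞,β=+∞]: v=14
Leaves evaluated: 19 of 22.

19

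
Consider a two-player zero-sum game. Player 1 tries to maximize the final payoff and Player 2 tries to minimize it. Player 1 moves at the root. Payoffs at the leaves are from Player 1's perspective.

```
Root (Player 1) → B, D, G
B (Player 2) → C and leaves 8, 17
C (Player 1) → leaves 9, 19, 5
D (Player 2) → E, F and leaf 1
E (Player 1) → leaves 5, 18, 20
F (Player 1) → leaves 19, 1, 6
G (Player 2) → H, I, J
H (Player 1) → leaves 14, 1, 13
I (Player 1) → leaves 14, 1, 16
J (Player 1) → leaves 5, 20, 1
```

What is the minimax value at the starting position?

C (Player 1): max(9, 19, 5) = 19
B (Player 2): min(19, 8, 17) = 8
E (Player 1): max(5, 18, 20) = 20
F (Player 1): max(19, 1, 6) = 19
D (Player 2): min(20, 19, 1) = 1
H (Player 1): max(14, 1, 13) = 14
I (Player 1): max(14, 1, 16) = 16
J (Player 1): max(5, 20, 1) = 20
G (Player 2): min(14, 16, 20) = 14
Root (Player 1): max(8, 1, 14) = 14

14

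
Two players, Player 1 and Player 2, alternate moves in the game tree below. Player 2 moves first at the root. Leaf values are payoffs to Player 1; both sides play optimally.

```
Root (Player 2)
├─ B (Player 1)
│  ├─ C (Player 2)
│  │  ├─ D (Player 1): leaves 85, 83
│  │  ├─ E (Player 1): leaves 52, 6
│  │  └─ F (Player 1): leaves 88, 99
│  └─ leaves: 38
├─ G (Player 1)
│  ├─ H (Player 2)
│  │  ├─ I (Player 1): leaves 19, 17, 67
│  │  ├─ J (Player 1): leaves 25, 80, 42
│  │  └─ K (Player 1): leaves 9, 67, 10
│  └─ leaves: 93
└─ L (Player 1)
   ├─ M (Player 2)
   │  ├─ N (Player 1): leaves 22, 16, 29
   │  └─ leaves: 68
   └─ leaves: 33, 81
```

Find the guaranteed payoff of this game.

52

D (Player 1): max(85, 83) = 85
E (Player 1): max(52, 6) = 52
F (Player 1): max(88, 99) = 99
C (Player 2): min(85, 52, 99) = 52
B (Player 1): max(52, 38) = 52
I (Player 1): max(19, 17, 67) = 67
J (Player 1): max(25, 80, 42) = 80
K (Player 1): max(9, 67, 10) = 67
H (Player 2): min(67, 80, 67) = 67
G (Player 1): max(67, 93) = 93
N (Player 1): max(22, 16, 29) = 29
M (Player 2): min(29, 68) = 29
L (Player 1): max(29, 33, 81) = 81
Root (Player 2): min(52, 93, 81) = 52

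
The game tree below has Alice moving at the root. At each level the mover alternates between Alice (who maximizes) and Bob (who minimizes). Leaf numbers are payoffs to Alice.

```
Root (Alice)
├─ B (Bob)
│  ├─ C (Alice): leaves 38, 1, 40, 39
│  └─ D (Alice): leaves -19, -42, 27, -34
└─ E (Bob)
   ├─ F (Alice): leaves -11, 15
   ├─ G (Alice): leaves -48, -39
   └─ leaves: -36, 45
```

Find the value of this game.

C (Alice): max(38, 1, 40, 39) = 40
D (Alice): max(-19, -42, 27, -34) = 27
B (Bob): min(40, 27) = 27
F (Alice): max(-11, 15) = 15
G (Alice): max(-48, -39) = -39
E (Bob): min(15, -39, -36, 45) = -39
Root (Alice): max(27, -39) = 27

27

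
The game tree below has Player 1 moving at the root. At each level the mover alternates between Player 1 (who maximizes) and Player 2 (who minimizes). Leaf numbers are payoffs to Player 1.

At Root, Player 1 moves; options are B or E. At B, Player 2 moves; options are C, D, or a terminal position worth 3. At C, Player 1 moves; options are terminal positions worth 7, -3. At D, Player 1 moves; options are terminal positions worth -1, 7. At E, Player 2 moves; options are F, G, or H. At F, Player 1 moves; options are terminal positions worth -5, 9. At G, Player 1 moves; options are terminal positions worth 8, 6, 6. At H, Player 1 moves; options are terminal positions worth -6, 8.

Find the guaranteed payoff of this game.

8

C (Player 1): max(7, -3) = 7
D (Player 1): max(-1, 7) = 7
B (Player 2): min(7, 7, 3) = 3
F (Player 1): max(-5, 9) = 9
G (Player 1): max(8, 6, 6) = 8
H (Player 1): max(-6, 8) = 8
E (Player 2): min(9, 8, 8) = 8
Root (Player 1): max(3, 8) = 8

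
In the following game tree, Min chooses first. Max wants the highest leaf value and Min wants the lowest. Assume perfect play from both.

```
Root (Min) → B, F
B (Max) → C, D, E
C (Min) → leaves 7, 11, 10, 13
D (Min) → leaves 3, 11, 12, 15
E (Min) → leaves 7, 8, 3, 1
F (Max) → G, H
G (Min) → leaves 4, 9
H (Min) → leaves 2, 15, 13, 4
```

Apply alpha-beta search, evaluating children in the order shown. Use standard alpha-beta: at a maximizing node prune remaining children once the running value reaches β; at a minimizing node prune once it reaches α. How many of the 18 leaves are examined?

C [α=-∞,β=+∞]: v=7
D [α=7,β=+∞]: v=3 after child 1 ≤ α → α-cutoff, skip 3
E [α=7,β=+∞]: v=7 after child 1 ≤ α → α-cutoff, skip 3
B [α=-∞,β=+∞]: v=7
G [α=-∞,β=7]: v=4
H [α=4,β=7]: v=2 after child 1 ≤ α → α-cutoff, skip 3
F [α=-∞,β=7]: v=4
Root [α=-∞,β=+∞]: v=4
Leaves evaluated: 9 of 18.

9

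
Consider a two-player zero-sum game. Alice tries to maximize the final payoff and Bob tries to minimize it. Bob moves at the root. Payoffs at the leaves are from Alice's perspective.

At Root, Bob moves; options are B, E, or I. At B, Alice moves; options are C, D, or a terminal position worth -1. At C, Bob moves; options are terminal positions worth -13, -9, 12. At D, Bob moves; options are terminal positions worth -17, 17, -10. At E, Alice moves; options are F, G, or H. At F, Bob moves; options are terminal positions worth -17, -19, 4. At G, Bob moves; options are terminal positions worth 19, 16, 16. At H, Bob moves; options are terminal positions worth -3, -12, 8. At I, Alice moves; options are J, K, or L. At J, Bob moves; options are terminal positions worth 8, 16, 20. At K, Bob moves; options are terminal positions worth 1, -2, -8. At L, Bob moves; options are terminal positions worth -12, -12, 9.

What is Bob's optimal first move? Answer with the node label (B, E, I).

C (Bob): min(-13, -9, 12) = -13
D (Bob): min(-17, 17, -10) = -17
B (Alice): max(-13, -17, -1) = -1
F (Bob): min(-17, -19, 4) = -19
G (Bob): min(19, 16, 16) = 16
H (Bob): min(-3, -12, 8) = -12
E (Alice): max(-19, 16, -12) = 16
J (Bob): min(8, 16, 20) = 8
K (Bob): min(1, -2, -8) = -8
L (Bob): min(-12, -12, 9) = -12
I (Alice): max(8, -8, -12) = 8
Root (Bob): min(-1, 16, 8) = -1
Bob picks the child with the lowest value: B (value -1).

B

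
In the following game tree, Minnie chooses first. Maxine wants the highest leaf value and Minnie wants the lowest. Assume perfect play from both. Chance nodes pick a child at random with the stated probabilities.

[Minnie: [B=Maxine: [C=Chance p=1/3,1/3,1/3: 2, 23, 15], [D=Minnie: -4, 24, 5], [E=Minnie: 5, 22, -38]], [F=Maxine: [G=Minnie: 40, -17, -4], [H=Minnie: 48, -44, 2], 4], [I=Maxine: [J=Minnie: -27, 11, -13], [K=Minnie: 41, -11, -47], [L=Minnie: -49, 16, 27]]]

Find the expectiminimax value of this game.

-27

C (Chance): 1/3·2 + 1/3·23 + 1/3·15 = 13.33
D (Minnie): min(-4, 24, 5) = -4
E (Minnie): min(5, 22, -38) = -38
B (Maxine): max(13.33, -4, -38) = 13.33
G (Minnie): min(40, -17, -4) = -17
H (Minnie): min(48, -44, 2) = -44
F (Maxine): max(-17, -44, 4) = 4
J (Minnie): min(-27, 11, -13) = -27
K (Minnie): min(41, -11, -47) = -47
L (Minnie): min(-49, 16, 27) = -49
I (Maxine): max(-27, -47, -49) = -27
Root (Minnie): min(13.33, 4, -27) = -27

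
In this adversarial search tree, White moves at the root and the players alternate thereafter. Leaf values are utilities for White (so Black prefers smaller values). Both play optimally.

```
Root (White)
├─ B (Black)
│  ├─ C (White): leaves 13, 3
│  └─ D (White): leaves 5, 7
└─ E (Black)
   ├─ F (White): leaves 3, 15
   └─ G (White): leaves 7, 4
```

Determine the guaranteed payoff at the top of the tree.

7

C (White): max(13, 3) = 13
D (White): max(5, 7) = 7
B (Black): min(13, 7) = 7
F (White): max(3, 15) = 15
G (White): max(7, 4) = 7
E (Black): min(15, 7) = 7
Root (White): max(7, 7) = 7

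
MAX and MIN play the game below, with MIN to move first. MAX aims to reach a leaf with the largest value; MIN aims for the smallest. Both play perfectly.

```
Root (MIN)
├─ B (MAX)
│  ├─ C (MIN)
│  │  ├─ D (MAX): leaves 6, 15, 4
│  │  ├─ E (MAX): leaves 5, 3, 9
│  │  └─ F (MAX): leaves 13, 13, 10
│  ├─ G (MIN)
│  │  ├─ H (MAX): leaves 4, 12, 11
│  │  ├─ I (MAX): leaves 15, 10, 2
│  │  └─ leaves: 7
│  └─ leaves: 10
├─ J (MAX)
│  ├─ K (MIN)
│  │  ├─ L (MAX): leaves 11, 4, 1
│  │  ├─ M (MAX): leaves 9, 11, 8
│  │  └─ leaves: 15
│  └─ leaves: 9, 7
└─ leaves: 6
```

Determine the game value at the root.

6

D (MAX): max(6, 15, 4) = 15
E (MAX): max(5, 3, 9) = 9
F (MAX): max(13, 13, 10) = 13
C (MIN): min(15, 9, 13) = 9
H (MAX): max(4, 12, 11) = 12
I (MAX): max(15, 10, 2) = 15
G (MIN): min(12, 15, 7) = 7
B (MAX): max(9, 7, 10) = 10
L (MAX): max(11, 4, 1) = 11
M (MAX): max(9, 11, 8) = 11
K (MIN): min(11, 11, 15) = 11
J (MAX): max(11, 9, 7) = 11
Root (MIN): min(10, 11, 6) = 6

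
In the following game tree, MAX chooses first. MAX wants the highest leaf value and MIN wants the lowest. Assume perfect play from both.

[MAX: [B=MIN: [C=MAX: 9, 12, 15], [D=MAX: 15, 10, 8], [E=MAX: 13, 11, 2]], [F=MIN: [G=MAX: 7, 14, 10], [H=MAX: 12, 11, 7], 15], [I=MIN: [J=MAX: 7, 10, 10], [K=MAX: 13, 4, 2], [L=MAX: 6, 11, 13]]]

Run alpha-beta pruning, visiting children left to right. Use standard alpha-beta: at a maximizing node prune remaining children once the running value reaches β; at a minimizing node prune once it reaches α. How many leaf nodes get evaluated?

C [α=-∞,β=+∞]: v=15
D [α=-∞,β=15]: v=15 after child 1 ≥ β → β-cutoff, skip 2
E [α=-∞,β=15]: v=13
B [α=-∞,β=+∞]: v=13
G [α=13,β=+∞]: v=14
H [α=13,β=14]: v=12
F [α=13,β=+∞]: v=12 after child 2 ≤ α → α-cutoff, skip 1
J [α=13,β=+∞]: v=10
I [α=13,β=+∞]: v=10 after child 1 ≤ α → α-cutoff, skip 2
Root [α=-∞,β=+∞]: v=13
Leaves evaluated: 16 of 25.

16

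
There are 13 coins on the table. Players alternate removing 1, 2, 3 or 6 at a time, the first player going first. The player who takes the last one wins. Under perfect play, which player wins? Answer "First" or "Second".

W/L table (W = player to move can force a win):
i:   0  1  2  3  4  5  6  7  8  9 10 11 12 13
     L  W  W  W  L  W  W  W  L  W  W  W  L  W
Position 13 is W, so the first player wins.

First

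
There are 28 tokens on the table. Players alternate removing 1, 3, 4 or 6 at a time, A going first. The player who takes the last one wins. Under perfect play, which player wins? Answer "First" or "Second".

Second

i:   0  1  2  3  4  5  6  7  8  9 10 11 12 13 14 15 16 17 18 19 20 21 22 23 24 25 26 27 28
     L  W  L  W  W  W  W  L  W  L  W  W  W  W  L  W  L  W  W  W  W  L  W  L  W  W  W  W  L
Position 28 is L, so the second player wins.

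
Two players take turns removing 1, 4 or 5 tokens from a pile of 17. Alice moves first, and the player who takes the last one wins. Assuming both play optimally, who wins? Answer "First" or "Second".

First

Positions where the player to move wins (W) vs loses (L):
i:   0  1  2  3  4  5  6  7  8  9 10 11 12 13 14 15 16 17
     L  W  L  W  W  W  W  W  L  W  L  W  W  W  W  W  L  W
Position 17 is W, so the first player wins.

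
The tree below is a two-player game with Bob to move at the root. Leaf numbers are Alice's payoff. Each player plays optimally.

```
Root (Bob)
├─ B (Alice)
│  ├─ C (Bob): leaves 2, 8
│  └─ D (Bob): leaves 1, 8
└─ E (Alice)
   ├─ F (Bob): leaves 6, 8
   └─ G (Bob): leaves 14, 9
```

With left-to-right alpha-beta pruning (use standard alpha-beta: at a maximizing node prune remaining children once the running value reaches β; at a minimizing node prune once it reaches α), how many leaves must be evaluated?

C [α=-∞,β=+∞]: v=2
D [α=2,β=+∞]: v=1 after child 1 ≤ α → α-cutoff, skip 1
B [α=-∞,β=+∞]: v=2
F [α=-∞,β=2]: v=6
E [α=-∞,β=2]: v=6 after child 1 ≥ β → β-cutoff, skip 1
Root [α=-∞,β=+∞]: v=2
Leaves evaluated: 5 of 8.

5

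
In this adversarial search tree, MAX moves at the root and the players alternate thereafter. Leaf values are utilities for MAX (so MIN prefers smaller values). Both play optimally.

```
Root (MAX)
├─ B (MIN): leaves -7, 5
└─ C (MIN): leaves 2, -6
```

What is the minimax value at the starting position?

-6

B (MIN): min(-7, 5) = -7
C (MIN): min(2, -6) = -6
Root (MAX): max(-7, -6) = -6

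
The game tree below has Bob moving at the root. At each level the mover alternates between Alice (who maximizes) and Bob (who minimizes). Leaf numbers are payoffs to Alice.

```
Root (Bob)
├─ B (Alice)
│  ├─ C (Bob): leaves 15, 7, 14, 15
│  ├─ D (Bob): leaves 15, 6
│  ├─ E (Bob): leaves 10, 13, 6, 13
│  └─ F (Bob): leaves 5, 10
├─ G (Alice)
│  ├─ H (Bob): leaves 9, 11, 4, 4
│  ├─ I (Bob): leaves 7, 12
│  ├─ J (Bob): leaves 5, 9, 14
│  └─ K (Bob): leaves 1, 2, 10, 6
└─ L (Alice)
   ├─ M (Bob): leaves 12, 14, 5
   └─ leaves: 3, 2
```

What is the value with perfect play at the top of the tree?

C (Bob): min(15, 7, 14, 15) = 7
D (Bob): min(15, 6) = 6
E (Bob): min(10, 13, 6, 13) = 6
F (Bob): min(5, 10) = 5
B (Alice): max(7, 6, 6, 5) = 7
H (Bob): min(9, 11, 4, 4) = 4
I (Bob): min(7, 12) = 7
J (Bob): min(5, 9, 14) = 5
K (Bob): min(1, 2, 10, 6) = 1
G (Alice): max(4, 7, 5, 1) = 7
M (Bob): min(12, 14, 5) = 5
L (Alice): max(5, 3, 2) = 5
Root (Bob): min(7, 7, 5) = 5

5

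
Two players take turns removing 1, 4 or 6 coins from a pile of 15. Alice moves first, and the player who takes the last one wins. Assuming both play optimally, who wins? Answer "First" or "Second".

Mark each pile size as W (mover wins) or L (mover loses):
i:   0  1  2  3  4  5  6  7  8  9 10 11 12 13 14 15
     L  W  L  W  W  L  W  L  W  W  L  W  L  W  W  L
Position 15 is L, so the second player wins.

Second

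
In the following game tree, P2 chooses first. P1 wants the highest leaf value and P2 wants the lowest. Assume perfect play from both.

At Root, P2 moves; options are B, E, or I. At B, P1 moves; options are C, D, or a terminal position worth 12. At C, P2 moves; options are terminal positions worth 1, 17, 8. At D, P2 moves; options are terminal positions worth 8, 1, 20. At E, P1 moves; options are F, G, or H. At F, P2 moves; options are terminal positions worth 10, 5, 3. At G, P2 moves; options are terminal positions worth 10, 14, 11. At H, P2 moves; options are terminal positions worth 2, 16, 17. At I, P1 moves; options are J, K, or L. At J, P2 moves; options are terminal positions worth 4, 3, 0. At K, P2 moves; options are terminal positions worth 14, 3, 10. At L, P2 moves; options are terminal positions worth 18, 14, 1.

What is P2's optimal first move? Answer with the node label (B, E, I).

I

C (P2): min(1, 17, 8) = 1
D (P2): min(8, 1, 20) = 1
B (P1): max(1, 1, 12) = 12
F (P2): min(10, 5, 3) = 3
G (P2): min(10, 14, 11) = 10
H (P2): min(2, 16, 17) = 2
E (P1): max(3, 10, 2) = 10
J (P2): min(4, 3, 0) = 0
K (P2): min(14, 3, 10) = 3
L (P2): min(18, 14, 1) = 1
I (P1): max(0, 3, 1) = 3
Root (P2): min(12, 10, 3) = 3
P2 picks the child with the lowest value: I (value 3).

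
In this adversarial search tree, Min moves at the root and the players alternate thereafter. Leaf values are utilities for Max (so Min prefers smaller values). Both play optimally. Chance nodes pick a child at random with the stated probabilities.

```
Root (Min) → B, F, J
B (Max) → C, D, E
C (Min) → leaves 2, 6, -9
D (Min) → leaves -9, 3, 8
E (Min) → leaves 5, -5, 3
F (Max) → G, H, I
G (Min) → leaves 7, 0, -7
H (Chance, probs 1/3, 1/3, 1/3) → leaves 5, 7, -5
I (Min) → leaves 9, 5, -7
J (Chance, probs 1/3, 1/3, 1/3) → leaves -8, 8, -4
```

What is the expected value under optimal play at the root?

C (Min): min(2, 6, -9) = -9
D (Min): min(-9, 3, 8) = -9
E (Min): min(5, -5, 3) = -5
B (Max): max(-9, -9, -5) = -5
G (Min): min(7, 0, -7) = -7
H (Chance): 1/3·5 + 1/3·7 + 1/3·-5 = 2.33
I (Min): min(9, 5, -7) = -7
F (Max): max(-7, 2.33, -7) = 2.33
J (Chance): 1/3·-8 + 1/3·8 + 1/3·-4 = -1.33
Root (Min): min(-5, 2.33, -1.33) = -5

-5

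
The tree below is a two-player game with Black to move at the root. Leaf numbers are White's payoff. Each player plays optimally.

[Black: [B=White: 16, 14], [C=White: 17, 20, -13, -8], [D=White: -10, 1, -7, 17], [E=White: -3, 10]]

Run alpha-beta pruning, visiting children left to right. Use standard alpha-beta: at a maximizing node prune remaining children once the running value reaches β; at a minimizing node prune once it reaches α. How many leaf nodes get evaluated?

B [α=-∞,β=+∞]: v=16
C [α=-∞,β=16]: v=17 after child 1 ≥ β → β-cutoff, skip 3
D [α=-∞,β=16]: v=17
E [α=-∞,β=16]: v=10
Root [α=-∞,β=+∞]: v=10
Leaves evaluated: 9 of 12.

9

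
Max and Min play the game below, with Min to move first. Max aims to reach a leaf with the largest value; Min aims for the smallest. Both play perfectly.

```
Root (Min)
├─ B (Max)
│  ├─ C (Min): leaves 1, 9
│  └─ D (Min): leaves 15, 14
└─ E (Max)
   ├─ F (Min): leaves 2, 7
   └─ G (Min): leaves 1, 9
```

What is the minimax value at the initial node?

2

C (Min): min(1, 9) = 1
D (Min): min(15, 14) = 14
B (Max): max(1, 14) = 14
F (Min): min(2, 7) = 2
G (Min): min(1, 9) = 1
E (Max): max(2, 1) = 2
Root (Min): min(14, 2) = 2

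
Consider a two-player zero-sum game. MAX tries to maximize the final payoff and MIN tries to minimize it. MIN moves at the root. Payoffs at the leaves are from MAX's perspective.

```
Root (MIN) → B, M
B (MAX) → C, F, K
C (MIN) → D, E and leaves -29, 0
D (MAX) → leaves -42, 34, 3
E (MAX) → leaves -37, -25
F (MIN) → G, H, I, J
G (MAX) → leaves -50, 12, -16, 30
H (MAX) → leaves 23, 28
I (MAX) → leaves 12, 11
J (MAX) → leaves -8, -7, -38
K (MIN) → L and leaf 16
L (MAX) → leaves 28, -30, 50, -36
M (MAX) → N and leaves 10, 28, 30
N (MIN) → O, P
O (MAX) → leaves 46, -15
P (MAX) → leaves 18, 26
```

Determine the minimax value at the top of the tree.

D (MAX): max(-42, 34, 3) = 34
E (MAX): max(-37, -25) = -25
C (MIN): min(34, -25, -29, 0) = -29
G (MAX): max(-50, 12, -16, 30) = 30
H (MAX): max(23, 28) = 28
I (MAX): max(12, 11) = 12
J (MAX): max(-8, -7, -38) = -7
F (MIN): min(30, 28, 12, -7) = -7
L (MAX): max(28, -30, 50, -36) = 50
K (MIN): min(50, 16) = 16
B (MAX): max(-29, -7, 16) = 16
O (MAX): max(46, -15) = 46
P (MAX): max(18, 26) = 26
N (MIN): min(46, 26) = 26
M (MAX): max(26, 10, 28, 30) = 30
Root (MIN): min(16, 30) = 16

16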